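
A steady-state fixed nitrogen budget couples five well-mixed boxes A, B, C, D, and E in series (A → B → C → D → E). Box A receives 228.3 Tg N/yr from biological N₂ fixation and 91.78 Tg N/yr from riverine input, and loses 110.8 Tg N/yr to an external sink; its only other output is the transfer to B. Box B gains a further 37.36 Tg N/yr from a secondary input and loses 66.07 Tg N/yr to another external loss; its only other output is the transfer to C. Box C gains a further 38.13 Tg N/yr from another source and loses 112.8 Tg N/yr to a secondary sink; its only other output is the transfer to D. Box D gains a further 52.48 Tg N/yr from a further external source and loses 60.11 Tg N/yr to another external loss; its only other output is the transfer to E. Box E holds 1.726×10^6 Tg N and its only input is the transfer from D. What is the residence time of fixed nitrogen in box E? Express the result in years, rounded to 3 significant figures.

Box A: F(A→B) = (228.3 + 91.78) − 110.8 = 209.28 Tg N/yr.
Box B: F(B→C) = (209.28 + 37.36) − 66.07 = 180.57 Tg N/yr.
Box C: F(C→D) = (180.57 + 38.13) − 112.8 = 105.90 Tg N/yr.
Box D: F(D→E) = (105.90 + 52.48) − 60.11 = 98.270 Tg N/yr.
Box E throughput = its input = 98.270 Tg N/yr; τ = 1.726×10^6 / 98.270 = 17560 yr.

17600 yr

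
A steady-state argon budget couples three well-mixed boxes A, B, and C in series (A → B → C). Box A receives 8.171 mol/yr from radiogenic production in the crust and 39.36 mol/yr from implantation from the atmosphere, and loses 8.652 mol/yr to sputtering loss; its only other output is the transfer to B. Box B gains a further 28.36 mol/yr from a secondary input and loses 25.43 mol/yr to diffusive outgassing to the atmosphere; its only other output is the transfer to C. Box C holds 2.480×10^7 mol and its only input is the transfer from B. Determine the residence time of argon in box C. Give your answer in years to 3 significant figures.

593000 yr

Box A: F(A→B) = (8.171 + 39.36) − 8.652 = 38.879 mol/yr.
Box B: F(B→C) = (38.879 + 28.36) − 25.43 = 41.809 mol/yr.
Box C throughput = its input = 41.809 mol/yr; τ = 2.480×10^7 / 41.809 = 593200 yr.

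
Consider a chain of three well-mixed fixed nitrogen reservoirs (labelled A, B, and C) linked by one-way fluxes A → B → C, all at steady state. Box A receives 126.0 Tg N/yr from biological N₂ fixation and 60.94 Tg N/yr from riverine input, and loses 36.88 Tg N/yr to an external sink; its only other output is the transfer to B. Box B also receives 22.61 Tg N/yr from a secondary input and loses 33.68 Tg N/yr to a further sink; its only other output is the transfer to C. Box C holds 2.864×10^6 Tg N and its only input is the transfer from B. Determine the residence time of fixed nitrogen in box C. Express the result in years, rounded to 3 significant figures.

20600 yr

Box A: F(A→B) = (126.0 + 60.94) − 36.88 = 150.06 Tg N/yr.
Box B: F(B→C) = (150.06 + 22.61) − 33.68 = 138.99 Tg N/yr.
Box C throughput = its input = 138.99 Tg N/yr; τ = 2.864×10^6 / 138.99 = 20610 yr.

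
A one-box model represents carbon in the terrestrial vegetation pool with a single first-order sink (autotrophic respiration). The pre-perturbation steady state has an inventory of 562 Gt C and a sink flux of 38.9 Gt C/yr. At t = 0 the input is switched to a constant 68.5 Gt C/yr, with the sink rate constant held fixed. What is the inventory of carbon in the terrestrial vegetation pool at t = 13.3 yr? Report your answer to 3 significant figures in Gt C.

The sink rate constant is k = F₀/M₀ = 38.9/562 = 0.06922 yr⁻¹.
Solving dM/dt = F₁ − kM with M(0) = M₀ gives M(t) = F₁/k + (M₀ − F₁/k)·e^(−kt).
F₁/k = 68.5/0.06922 = 989.64 Gt C; kt = 0.06922 × 13.3 = 0.9206, e^(−kt) = 0.3983.
M(13.3) = 989.64 + (562 − 989.64) × 0.3983 = 989.64 − 170.3 = 819.32 Gt C.

819 Gt C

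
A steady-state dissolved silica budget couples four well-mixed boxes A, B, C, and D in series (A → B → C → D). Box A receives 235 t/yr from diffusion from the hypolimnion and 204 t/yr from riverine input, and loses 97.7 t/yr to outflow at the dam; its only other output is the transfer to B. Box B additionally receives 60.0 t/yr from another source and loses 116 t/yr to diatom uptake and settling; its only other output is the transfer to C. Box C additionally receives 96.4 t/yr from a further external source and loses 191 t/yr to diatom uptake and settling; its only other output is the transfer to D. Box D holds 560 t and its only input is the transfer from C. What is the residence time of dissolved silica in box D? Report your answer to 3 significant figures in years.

Box A: F(A→B) = (235 + 204) − 97.7 = 341.30 t/yr.
Box B: F(B→C) = (341.30 + 60.0) − 116 = 285.30 t/yr.
Box C: F(C→D) = (285.30 + 96.4) − 191 = 190.70 t/yr.
Box D throughput = its input = 190.70 t/yr; τ = 560 / 190.70 = 2.937 yr.

2.94 yr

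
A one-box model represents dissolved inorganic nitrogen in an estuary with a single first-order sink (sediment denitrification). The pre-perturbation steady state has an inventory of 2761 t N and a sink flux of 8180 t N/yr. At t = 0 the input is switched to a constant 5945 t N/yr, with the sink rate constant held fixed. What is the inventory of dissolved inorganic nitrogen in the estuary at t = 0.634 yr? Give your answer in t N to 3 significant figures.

The sink rate constant is k = F₀/M₀ = 8180/2761 = 2.963 yr⁻¹.
Solving dM/dt = F₁ − kM with M(0) = M₀ gives M(t) = F₁/k + (M₀ − F₁/k)·e^(−kt).
F₁/k = 5945/2.963 = 2006.6 t N; kt = 2.963 × 0.634 = 1.878, e^(−kt) = 0.1528.
M(0.634) = 2006.6 + (2761 − 2006.6) × 0.1528 = 2006.6 + 115.3 = 2121.9 t N.

2120 t N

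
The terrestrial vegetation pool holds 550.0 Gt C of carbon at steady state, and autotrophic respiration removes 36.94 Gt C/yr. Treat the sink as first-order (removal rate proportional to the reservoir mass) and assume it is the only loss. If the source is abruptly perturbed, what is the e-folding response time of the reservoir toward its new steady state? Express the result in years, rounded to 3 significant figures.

14.9 yr

For a linear reservoir the response time equals the residence time τ = M/F.
τ = 550.0 / 36.94 = 14.89 yr.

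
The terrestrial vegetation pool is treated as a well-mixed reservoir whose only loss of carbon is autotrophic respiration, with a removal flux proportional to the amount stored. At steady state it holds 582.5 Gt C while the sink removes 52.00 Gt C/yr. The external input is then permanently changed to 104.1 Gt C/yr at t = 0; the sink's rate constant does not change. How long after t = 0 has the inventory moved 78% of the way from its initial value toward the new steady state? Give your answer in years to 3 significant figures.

17.0 yr

τ = M₀/F₀ = 582.5/52.00 = 11.20 yr.
The remaining gap fraction is e^(−t/τ); 78% covered ⇒ e^(−t/τ) = 0.220.
t = −τ ln(0.220) = 11.20 × 1.514 = 16.96 yr.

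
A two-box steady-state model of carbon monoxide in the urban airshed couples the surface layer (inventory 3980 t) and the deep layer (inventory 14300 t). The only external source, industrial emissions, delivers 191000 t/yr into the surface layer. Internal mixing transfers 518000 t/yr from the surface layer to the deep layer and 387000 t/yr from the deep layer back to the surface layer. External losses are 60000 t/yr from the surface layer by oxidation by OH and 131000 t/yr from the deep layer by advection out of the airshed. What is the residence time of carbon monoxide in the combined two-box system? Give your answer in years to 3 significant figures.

0.0957 yr

Residence time in the combined system uses the total inventory and the total *external* removal — internal exchanges between the two boxes cancel.
M_total = 3980 + 14300 = 18280 t.
ΣF_external_out = 60000 + 131000 = 191000 t/yr.
τ = M_total / ΣF_ext = 18280 / 191000 = 0.09571 yr.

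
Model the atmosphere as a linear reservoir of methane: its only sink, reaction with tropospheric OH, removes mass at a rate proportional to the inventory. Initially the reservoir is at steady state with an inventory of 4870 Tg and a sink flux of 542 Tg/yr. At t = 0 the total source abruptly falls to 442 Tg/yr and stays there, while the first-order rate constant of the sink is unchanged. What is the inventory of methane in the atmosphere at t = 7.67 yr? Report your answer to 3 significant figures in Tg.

Residence time τ = M₀/F₀ = 8.985 yr. The eventual steady state is M_∞ = M₀·(F₁/F₀) = 4870 × 442/542 = 3971.5 Tg.
The anomaly ΔM(t) = M(t) − M_∞ decays as ΔM₀·e^(−t/τ) with ΔM₀ = 4870 − 3971.5 = 898.5 Tg.
At t = 7.67 yr, e^(−t/τ) = e^(−0.8536) = 0.4259, so ΔM = 382.7 Tg and M = 3971.5 + 382.7 = 4354.1 Tg.

4350 Tg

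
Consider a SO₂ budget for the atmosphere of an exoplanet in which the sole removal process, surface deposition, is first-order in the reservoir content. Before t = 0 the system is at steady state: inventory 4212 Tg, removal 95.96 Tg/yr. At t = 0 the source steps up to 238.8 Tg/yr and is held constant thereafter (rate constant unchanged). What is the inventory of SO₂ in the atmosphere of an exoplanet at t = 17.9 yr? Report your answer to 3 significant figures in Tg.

6310 Tg

The sink rate constant is k = F₀/M₀ = 95.96/4212 = 0.02278 yr⁻¹.
Solving dM/dt = F₁ − kM with M(0) = M₀ gives M(t) = F₁/k + (M₀ − F₁/k)·e^(−kt).
F₁/k = 238.8/0.02278 = 10482 Tg; kt = 0.02278 × 17.9 = 0.4078, e^(−kt) = 0.6651.
M(17.9) = 10482 + (4212 − 10482) × 0.6651 = 10482 − 4170 = 6311.7 Tg.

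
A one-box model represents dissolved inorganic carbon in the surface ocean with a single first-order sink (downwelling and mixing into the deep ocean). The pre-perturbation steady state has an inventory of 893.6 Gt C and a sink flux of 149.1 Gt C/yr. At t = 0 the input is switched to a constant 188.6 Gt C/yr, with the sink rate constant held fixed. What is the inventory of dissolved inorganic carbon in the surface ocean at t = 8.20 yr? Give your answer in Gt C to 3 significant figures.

1070 Gt C

Residence time τ = M₀/F₀ = 5.993 yr. The eventual steady state is M_∞ = M₀·(F₁/F₀) = 893.6 × 188.6/149.1 = 1130.3 Gt C.
The anomaly ΔM(t) = M(t) − M_∞ decays as ΔM₀·e^(−t/τ) with ΔM₀ = 893.6 − 1130.3 = −236.7 Gt C.
At t = 8.20 yr, e^(−t/τ) = e^(−1.368) = 0.2546, so ΔM = −60.26 Gt C and M = 1130.3 − 60.26 = 1070.1 Gt C.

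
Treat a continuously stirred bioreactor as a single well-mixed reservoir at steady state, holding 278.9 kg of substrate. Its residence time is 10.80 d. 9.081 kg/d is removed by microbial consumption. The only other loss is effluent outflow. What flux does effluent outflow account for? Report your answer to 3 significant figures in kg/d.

16.7 kg/d

Total removal F = M/τ = 278.9 / 10.80 = 25.82 kg/d.
Effluent outflow = F − (9.081) = 25.82 − 9.081 = 16.74 kg/d.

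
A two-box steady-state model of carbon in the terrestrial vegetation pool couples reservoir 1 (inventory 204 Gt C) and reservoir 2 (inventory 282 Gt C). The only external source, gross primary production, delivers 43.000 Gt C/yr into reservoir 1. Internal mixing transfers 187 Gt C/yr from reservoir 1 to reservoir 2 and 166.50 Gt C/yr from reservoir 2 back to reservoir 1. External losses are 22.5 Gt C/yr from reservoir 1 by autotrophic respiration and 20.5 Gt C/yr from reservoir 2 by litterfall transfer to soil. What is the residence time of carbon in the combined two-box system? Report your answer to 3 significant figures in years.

Treat the two boxes together as one reservoir: the mixing fluxes between them are internal recycling, so τ = ΣM / Σ(external losses).
M_total = 204 + 282 = 486.00 Gt C.
ΣF_external_out = 22.5 + 20.5 = 43.000 Gt C/yr.
τ = M_total / ΣF_ext = 486.00 / 43.000 = 11.30 yr.

11.3 yr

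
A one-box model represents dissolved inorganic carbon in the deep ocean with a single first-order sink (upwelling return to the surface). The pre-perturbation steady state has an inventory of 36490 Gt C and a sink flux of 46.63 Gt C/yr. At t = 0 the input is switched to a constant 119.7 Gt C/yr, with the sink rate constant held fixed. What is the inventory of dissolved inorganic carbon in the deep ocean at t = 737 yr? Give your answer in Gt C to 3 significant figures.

The sink rate constant is k = F₀/M₀ = 46.63/36490 = 0.001278 yr⁻¹.
Solving dM/dt = F₁ − kM with M(0) = M₀ gives M(t) = F₁/k + (M₀ − F₁/k)·e^(−kt).
F₁/k = 119.7/0.001278 = 93670 Gt C; kt = 0.001278 × 737 = 0.9418, e^(−kt) = 0.3899.
M(737) = 93670 + (36490 − 93670) × 0.3899 = 93670 − 22300 = 71374 Gt C.

71400 Gt C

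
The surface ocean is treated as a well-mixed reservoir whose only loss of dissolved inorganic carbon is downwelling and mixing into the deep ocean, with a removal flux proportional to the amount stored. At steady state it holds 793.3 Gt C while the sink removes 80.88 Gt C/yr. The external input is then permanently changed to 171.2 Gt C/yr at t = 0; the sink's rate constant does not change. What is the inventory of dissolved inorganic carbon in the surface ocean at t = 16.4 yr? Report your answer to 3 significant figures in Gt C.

1510 Gt C

The sink rate constant is k = F₀/M₀ = 80.88/793.3 = 0.1020 yr⁻¹.
Solving dM/dt = F₁ − kM with M(0) = M₀ gives M(t) = F₁/k + (M₀ − F₁/k)·e^(−kt).
F₁/k = 171.2/0.1020 = 1679.2 Gt C; kt = 0.1020 × 16.4 = 1.672, e^(−kt) = 0.1879.
M(16.4) = 1679.2 + (793.3 − 1679.2) × 0.1879 = 1679.2 − 166.4 = 1512.8 Gt C.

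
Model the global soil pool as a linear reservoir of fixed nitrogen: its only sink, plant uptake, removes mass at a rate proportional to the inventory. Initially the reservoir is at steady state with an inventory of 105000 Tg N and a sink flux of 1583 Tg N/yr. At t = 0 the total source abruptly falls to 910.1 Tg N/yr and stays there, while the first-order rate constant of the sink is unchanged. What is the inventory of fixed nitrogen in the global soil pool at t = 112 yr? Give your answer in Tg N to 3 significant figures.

68600 Tg N

The sink rate constant is k = F₀/M₀ = 1583/105000 = 0.01508 yr⁻¹.
Solving dM/dt = F₁ − kM with M(0) = M₀ gives M(t) = F₁/k + (M₀ − F₁/k)·e^(−kt).
F₁/k = 910.1/0.01508 = 60367 Tg N; kt = 0.01508 × 112 = 1.689, e^(−kt) = 0.1848.
M(112) = 60367 + (105000 − 60367) × 0.1848 = 60367 + 8248 = 68615 Tg N.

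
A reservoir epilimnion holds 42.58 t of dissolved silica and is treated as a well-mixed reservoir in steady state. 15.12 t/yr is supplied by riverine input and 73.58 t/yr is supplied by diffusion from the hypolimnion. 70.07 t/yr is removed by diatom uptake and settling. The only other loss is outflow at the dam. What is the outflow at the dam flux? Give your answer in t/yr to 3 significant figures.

18.6 t/yr

At steady state ΣF_in = ΣF_out.
ΣF_in = 15.12 + 73.58 = 88.700 t/yr.
Outflow at the dam flux = ΣF_in − (70.07) = 88.700 − 70.07 = 18.63 t/yr.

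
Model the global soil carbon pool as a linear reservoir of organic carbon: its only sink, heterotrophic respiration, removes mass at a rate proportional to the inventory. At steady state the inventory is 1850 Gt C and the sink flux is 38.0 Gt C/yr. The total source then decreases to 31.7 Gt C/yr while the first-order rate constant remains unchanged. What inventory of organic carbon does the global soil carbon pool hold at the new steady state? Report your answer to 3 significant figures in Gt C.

1540 Gt C

Rate constant k = F/M = 38.0 / 1850 = 0.02054 yr⁻¹.
At the new steady state, source = k·M_new ⇒ M_new = 31.7 / 0.02054 = 1543 Gt C.
(Equivalently M_new = M × F_new/F_old = 1850 × 31.7/38.0.)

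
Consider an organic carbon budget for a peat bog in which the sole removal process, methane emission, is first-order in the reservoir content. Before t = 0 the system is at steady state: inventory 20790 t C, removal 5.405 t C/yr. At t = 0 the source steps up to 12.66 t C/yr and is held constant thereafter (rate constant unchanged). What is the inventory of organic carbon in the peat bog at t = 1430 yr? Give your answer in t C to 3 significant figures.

τ = M₀/F₀ = 20790/5.405 = 3846 yr; rate constant k = 1/τ.
New steady state M_∞ = F₁/k = F₁·τ = 12.66 × 3846 = 48696 t C.
M(t) = M_∞ + (M₀ − M_∞)·e^(−t/τ); t/τ = 1430/3846 = 0.3718, so e^(−t/τ) = 0.6895.
M(t) = 48696 − 27910 × 0.6895 = 29454 t C.

29500 t C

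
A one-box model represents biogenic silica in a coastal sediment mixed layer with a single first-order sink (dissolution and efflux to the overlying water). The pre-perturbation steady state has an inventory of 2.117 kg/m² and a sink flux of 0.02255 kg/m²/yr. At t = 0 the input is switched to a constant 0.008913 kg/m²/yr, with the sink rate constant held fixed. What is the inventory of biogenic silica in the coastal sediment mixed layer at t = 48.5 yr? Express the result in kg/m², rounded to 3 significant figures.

1.60 kg/m²

The sink rate constant is k = F₀/M₀ = 0.02255/2.117 = 0.01065 yr⁻¹.
Solving dM/dt = F₁ − kM with M(0) = M₀ gives M(t) = F₁/k + (M₀ − F₁/k)·e^(−kt).
F₁/k = 0.008913/0.01065 = 0.83675 kg/m²; kt = 0.01065 × 48.5 = 0.5166, e^(−kt) = 0.5965.
M(48.5) = 0.83675 + (2.117 − 0.83675) × 0.5965 = 0.83675 + 0.7637 = 1.6005 kg/m².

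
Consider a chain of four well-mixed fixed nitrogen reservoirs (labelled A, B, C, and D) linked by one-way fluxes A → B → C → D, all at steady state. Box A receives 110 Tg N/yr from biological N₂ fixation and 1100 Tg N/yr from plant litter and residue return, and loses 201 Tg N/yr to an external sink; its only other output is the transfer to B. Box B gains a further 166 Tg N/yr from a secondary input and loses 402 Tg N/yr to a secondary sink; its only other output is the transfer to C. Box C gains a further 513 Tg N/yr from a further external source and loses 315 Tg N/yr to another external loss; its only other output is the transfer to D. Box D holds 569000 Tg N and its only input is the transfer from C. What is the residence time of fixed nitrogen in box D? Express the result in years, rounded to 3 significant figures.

Box A: F(A→B) = (110 + 1100) − 201 = 1009.0 Tg N/yr.
Box B: F(B→C) = (1009.0 + 166) − 402 = 773.00 Tg N/yr.
Box C: F(C→D) = (773.00 + 513) − 315 = 971.00 Tg N/yr.
Box D throughput = its input = 971.00 Tg N/yr; τ = 569000 / 971.00 = 586.0 yr.

586 yr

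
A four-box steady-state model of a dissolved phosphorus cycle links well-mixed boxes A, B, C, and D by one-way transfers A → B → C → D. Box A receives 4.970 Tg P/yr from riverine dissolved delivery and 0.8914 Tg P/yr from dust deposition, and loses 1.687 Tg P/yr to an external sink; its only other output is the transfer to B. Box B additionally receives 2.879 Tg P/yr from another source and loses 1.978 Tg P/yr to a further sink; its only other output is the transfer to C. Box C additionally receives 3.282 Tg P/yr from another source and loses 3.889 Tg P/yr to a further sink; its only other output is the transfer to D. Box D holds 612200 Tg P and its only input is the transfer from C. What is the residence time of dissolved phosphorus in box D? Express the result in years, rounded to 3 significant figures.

Box A: F(A→B) = (4.970 + 0.8914) − 1.687 = 4.1744 Tg P/yr.
Box B: F(B→C) = (4.1744 + 2.879) − 1.978 = 5.0754 Tg P/yr.
Box C: F(C→D) = (5.0754 + 3.282) − 3.889 = 4.4684 Tg P/yr.
Box D throughput = its input = 4.4684 Tg P/yr; τ = 612200 / 4.4684 = 137000 yr.

137000 yr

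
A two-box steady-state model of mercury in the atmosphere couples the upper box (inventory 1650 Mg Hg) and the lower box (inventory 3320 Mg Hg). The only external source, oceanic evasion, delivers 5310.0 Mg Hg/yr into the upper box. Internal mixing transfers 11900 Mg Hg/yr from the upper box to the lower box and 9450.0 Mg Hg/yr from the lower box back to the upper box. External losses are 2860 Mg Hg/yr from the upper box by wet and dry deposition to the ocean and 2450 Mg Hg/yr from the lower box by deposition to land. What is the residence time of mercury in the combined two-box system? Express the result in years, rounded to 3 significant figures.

0.936 yr

For the system as a whole, the A↔B exchange is internal and contributes nothing to the throughput; only the external sinks remove mass.
M_total = 1650 + 3320 = 4970.0 Mg Hg.
ΣF_external_out = 2860 + 2450 = 5310.0 Mg Hg/yr.
τ = M_total / ΣF_ext = 4970.0 / 5310.0 = 0.9360 yr.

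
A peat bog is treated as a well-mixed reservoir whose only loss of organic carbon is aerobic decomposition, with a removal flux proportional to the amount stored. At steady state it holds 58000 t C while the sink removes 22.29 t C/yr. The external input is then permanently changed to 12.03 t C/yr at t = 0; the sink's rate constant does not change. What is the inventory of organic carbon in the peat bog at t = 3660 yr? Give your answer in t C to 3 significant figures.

37800 t C

τ = M₀/F₀ = 58000/22.29 = 2602 yr; rate constant k = 1/τ.
New steady state M_∞ = F₁/k = F₁·τ = 12.03 × 2602 = 31303 t C.
M(t) = M_∞ + (M₀ − M_∞)·e^(−t/τ); t/τ = 3660/2602 = 1.407, so e^(−t/τ) = 0.2450.
M(t) = 31303 + 26700 × 0.2450 = 37843 t C.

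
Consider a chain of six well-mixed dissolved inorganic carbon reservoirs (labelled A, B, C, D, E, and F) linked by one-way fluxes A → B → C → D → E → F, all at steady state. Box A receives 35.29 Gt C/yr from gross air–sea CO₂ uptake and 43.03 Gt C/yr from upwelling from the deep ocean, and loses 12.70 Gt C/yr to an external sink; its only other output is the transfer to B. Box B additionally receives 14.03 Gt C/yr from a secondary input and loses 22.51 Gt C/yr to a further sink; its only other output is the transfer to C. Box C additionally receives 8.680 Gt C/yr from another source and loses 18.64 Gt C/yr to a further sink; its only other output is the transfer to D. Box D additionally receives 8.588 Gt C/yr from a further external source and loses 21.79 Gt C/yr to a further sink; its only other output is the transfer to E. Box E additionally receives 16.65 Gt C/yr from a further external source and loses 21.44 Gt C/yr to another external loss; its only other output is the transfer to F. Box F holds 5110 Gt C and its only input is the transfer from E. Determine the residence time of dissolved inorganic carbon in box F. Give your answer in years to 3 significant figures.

175 yr

Box A: F(A→B) = (35.29 + 43.03) − 12.70 = 65.620 Gt C/yr.
Box B: F(B→C) = (65.620 + 14.03) − 22.51 = 57.140 Gt C/yr.
Box C: F(C→D) = (57.140 + 8.680) − 18.64 = 47.180 Gt C/yr.
Box D: F(D→E) = (47.180 + 8.588) − 21.79 = 33.978 Gt C/yr.
Box E: F(E→F) = (33.978 + 16.65) − 21.44 = 29.188 Gt C/yr.
Box F throughput = its input = 29.188 Gt C/yr; τ = 5110 / 29.188 = 175.1 yr.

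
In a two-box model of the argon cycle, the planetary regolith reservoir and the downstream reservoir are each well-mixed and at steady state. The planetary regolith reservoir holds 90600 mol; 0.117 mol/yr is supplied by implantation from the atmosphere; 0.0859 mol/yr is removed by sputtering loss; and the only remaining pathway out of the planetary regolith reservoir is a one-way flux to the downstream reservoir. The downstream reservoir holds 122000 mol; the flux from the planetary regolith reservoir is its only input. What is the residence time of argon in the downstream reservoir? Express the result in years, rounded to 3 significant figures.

Balance the planetary regolith reservoir: ΣF_in = 0.11700 mol/yr.
Flux to the downstream reservoir = ΣF_in − (0.0859) = 0.031100 mol/yr.
At steady state the output of the downstream reservoir equals its input, 0.031100 mol/yr.
τ = M / F = 122000 / 0.031100 = 3.923×10^6 yr.

3.92×10^6 yr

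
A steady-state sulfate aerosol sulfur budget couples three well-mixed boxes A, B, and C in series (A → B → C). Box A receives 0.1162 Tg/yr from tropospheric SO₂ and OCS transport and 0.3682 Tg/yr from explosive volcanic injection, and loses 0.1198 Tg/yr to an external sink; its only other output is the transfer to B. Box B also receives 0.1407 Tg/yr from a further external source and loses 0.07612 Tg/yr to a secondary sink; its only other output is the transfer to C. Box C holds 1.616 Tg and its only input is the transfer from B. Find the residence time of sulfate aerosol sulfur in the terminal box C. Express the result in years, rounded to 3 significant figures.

Box A: F(A→B) = (0.1162 + 0.3682) − 0.1198 = 0.36460 Tg/yr.
Box B: F(B→C) = (0.36460 + 0.1407) − 0.07612 = 0.42918 Tg/yr.
Box C throughput = its input = 0.42918 Tg/yr; τ = 1.616 / 0.42918 = 3.765 yr.

3.77 yr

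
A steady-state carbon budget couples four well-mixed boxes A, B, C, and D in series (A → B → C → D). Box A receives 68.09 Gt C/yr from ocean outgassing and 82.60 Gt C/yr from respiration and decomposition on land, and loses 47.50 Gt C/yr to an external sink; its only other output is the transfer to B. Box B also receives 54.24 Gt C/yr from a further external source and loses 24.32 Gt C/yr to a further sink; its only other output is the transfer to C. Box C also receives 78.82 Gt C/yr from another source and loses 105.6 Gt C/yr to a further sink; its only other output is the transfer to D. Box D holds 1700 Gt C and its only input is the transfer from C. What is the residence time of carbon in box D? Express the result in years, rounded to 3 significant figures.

Box A: F(A→B) = (68.09 + 82.60) − 47.50 = 103.19 Gt C/yr.
Box B: F(B→C) = (103.19 + 54.24) − 24.32 = 133.11 Gt C/yr.
Box C: F(C→D) = (133.11 + 78.82) − 105.6 = 106.33 Gt C/yr.
Box D throughput = its input = 106.33 Gt C/yr; τ = 1700 / 106.33 = 15.99 yr.

16.0 yr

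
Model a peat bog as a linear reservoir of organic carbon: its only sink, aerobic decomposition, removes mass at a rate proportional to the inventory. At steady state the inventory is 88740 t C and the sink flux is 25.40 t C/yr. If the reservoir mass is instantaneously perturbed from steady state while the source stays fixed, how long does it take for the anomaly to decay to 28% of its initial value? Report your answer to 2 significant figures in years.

4400 yr

For a linear reservoir the anomaly decays as exp(−t/τ) with τ = M/F = 88740/25.40 = 3494 yr.
exp(−t/τ) = 0.28 ⇒ t = −τ ln(0.28) = 3494 × 1.273 = 4447 yr.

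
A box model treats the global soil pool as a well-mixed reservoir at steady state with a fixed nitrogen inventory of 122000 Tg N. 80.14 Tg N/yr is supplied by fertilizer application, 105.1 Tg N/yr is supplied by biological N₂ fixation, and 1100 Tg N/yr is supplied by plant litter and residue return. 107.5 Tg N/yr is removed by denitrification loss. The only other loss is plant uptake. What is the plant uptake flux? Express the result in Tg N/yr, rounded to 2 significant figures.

1200 Tg N/yr

At steady state ΣF_in = ΣF_out.
ΣF_in = 80.14 + 105.1 + 1100 = 1285.2 Tg N/yr.
Plant uptake flux = ΣF_in − (107.5) = 1285.2 − 107.5 = 1178 Tg N/yr.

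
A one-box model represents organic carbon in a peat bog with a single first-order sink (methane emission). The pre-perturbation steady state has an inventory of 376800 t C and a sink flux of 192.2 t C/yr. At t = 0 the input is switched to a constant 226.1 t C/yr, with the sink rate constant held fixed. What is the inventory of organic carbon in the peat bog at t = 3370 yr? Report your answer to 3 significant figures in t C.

τ = M₀/F₀ = 376800/192.2 = 1960 yr; rate constant k = 1/τ.
New steady state M_∞ = F₁/k = F₁·τ = 226.1 × 1960 = 443260 t C.
M(t) = M_∞ + (M₀ − M_∞)·e^(−t/τ); t/τ = 3370/1960 = 1.719, so e^(−t/τ) = 0.1792.
M(t) = 443260 − 66460 × 0.1792 = 431350 t C.

431000 t C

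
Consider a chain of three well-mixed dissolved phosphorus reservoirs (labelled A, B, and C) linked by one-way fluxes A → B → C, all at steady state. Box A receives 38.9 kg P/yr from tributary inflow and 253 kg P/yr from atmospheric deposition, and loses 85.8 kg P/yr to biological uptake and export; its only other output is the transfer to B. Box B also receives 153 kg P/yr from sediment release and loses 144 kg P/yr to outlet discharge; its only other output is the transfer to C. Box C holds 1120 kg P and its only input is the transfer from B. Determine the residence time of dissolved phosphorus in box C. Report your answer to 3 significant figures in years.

Box A: F(A→B) = (38.9 + 253) − 85.8 = 206.10 kg P/yr.
Box B: F(B→C) = (206.10 + 153) − 144 = 215.10 kg P/yr.
Box C throughput = its input = 215.10 kg P/yr; τ = 1120 / 215.10 = 5.207 yr.

5.21 yr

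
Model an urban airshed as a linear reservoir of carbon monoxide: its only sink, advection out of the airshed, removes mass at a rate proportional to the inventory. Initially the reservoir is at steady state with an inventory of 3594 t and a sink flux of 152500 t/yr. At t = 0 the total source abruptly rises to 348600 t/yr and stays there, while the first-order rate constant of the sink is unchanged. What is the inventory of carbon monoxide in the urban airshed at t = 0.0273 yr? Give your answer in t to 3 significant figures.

6760 t

The sink rate constant is k = F₀/M₀ = 152500/3594 = 42.43 yr⁻¹.
Solving dM/dt = F₁ − kM with M(0) = M₀ gives M(t) = F₁/k + (M₀ − F₁/k)·e^(−kt).
F₁/k = 348600/42.43 = 8215.5 t; kt = 42.43 × 0.0273 = 1.158, e^(−kt) = 0.3140.
M(0.0273) = 8215.5 + (3594 − 8215.5) × 0.3140 = 8215.5 − 1451 = 6764.4 t.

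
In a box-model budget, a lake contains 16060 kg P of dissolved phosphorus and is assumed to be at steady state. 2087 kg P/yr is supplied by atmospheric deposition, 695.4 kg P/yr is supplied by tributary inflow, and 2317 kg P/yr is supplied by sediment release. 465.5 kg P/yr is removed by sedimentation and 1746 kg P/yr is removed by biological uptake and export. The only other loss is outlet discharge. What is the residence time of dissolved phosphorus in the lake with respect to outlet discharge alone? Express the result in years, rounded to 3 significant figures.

At steady state ΣF_in = ΣF_out.
ΣF_in = 2087 + 695.4 + 2317 = 5099.4 kg P/yr.
Outlet discharge flux = ΣF_in − (465.5 + 1746) = 5099.4 − 2212 = 2888 kg P/yr.
τ = M / F = 16060 / 2888 = 5.561 yr.

5.56 yr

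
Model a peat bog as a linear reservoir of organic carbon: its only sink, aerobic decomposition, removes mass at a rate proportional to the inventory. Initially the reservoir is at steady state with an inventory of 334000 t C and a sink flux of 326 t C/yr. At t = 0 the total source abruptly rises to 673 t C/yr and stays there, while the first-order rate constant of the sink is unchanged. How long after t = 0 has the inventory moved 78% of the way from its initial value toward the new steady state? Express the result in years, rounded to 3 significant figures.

τ = M₀/F₀ = 334000/326 = 1025 yr.
The remaining gap fraction is e^(−t/τ); 78% covered ⇒ e^(−t/τ) = 0.220.
t = −τ ln(0.220) = 1025 × 1.514 = 1551 yr.

1550 yr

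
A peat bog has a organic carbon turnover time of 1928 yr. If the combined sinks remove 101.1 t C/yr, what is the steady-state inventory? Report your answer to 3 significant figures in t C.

195000 t C

τ = M/F ⇒ M = τ × F = 1928 × 101.1 = 194900 t C.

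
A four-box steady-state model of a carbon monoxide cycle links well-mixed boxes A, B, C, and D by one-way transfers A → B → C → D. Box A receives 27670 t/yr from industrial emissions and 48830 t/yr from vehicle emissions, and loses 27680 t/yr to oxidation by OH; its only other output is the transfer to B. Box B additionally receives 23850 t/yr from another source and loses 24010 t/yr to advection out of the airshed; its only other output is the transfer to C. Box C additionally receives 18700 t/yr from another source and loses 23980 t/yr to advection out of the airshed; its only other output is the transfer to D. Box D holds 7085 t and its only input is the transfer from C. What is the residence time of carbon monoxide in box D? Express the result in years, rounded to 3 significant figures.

Box A: F(A→B) = (27670 + 48830) − 27680 = 48820 t/yr.
Box B: F(B→C) = (48820 + 23850) − 24010 = 48660 t/yr.
Box C: F(C→D) = (48660 + 18700) − 23980 = 43380 t/yr.
Box D throughput = its input = 43380 t/yr; τ = 7085 / 43380 = 0.1633 yr.

0.163 yr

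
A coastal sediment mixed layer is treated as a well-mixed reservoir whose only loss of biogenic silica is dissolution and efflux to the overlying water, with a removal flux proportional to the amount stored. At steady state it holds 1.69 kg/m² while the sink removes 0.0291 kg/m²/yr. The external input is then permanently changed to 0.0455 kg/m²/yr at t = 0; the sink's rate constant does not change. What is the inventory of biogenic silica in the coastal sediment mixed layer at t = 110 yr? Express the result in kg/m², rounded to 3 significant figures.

2.50 kg/m²

Residence time τ = M₀/F₀ = 58.08 yr. The eventual steady state is M_∞ = M₀·(F₁/F₀) = 1.69 × 0.0455/0.0291 = 2.6424 kg/m².
The anomaly ΔM(t) = M(t) − M_∞ decays as ΔM₀·e^(−t/τ) with ΔM₀ = 1.69 − 2.6424 = −0.9524 kg/m².
At t = 110 yr, e^(−t/τ) = e^(−1.894) = 0.1505, so ΔM = −0.1433 kg/m² and M = 2.6424 − 0.1433 = 2.4991 kg/m².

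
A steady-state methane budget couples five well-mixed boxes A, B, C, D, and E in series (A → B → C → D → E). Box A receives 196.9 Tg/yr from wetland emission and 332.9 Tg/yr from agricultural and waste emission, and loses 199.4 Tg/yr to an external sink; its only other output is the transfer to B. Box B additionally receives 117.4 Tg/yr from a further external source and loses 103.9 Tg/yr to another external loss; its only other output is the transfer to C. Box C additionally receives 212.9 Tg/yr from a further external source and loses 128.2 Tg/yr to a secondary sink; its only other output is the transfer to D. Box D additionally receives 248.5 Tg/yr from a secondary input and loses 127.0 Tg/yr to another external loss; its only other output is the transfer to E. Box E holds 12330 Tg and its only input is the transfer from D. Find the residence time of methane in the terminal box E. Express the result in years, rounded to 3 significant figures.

22.4 yr

Box A: F(A→B) = (196.9 + 332.9) − 199.4 = 330.40 Tg/yr.
Box B: F(B→C) = (330.40 + 117.4) − 103.9 = 343.90 Tg/yr.
Box C: F(C→D) = (343.90 + 212.9) − 128.2 = 428.60 Tg/yr.
Box D: F(D→E) = (428.60 + 248.5) − 127.0 = 550.10 Tg/yr.
Box E throughput = its input = 550.10 Tg/yr; τ = 12330 / 550.10 = 22.41 yr.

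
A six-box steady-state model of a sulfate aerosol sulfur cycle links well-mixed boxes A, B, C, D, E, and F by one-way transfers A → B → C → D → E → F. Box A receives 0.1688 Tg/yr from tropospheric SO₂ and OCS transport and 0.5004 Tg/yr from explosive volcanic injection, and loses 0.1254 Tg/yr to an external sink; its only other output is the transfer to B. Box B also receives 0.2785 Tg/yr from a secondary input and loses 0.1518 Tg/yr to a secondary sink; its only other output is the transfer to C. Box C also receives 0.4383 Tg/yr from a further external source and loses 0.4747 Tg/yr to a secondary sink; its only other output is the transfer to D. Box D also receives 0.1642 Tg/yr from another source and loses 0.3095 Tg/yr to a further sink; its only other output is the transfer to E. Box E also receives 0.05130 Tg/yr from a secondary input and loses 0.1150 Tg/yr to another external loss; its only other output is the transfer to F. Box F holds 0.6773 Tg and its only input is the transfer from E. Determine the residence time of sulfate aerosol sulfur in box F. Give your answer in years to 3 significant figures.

Box A: F(A→B) = (0.1688 + 0.5004) − 0.1254 = 0.54380 Tg/yr.
Box B: F(B→C) = (0.54380 + 0.2785) − 0.1518 = 0.67050 Tg/yr.
Box C: F(C→D) = (0.67050 + 0.4383) − 0.4747 = 0.63410 Tg/yr.
Box D: F(D→E) = (0.63410 + 0.1642) − 0.3095 = 0.48880 Tg/yr.
Box E: F(E→F) = (0.48880 + 0.05130) − 0.1150 = 0.42510 Tg/yr.
Box F throughput = its input = 0.42510 Tg/yr; τ = 0.6773 / 0.42510 = 1.593 yr.

1.59 yr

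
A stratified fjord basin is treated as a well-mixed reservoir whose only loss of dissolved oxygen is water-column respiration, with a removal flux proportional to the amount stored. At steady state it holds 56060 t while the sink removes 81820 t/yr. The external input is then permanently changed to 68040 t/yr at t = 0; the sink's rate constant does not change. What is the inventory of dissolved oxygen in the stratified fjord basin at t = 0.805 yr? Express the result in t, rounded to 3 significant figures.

τ = M₀/F₀ = 56060/81820 = 0.6852 yr; rate constant k = 1/τ.
New steady state M_∞ = F₁/k = F₁·τ = 68040 × 0.6852 = 46618 t.
M(t) = M_∞ + (M₀ − M_∞)·e^(−t/τ); t/τ = 0.805/0.6852 = 1.175, so e^(−t/τ) = 0.3088.
M(t) = 46618 + 9442 × 0.3088 = 49534 t.

49500 t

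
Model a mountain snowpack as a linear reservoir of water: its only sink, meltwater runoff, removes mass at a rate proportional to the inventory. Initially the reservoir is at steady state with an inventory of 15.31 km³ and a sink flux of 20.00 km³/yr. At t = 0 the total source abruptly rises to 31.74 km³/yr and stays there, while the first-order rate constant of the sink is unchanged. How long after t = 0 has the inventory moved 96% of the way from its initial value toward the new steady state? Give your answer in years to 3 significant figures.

2.46 yr

τ = M₀/F₀ = 15.31/20.00 = 0.7655 yr.
The remaining gap fraction is e^(−t/τ); 96% covered ⇒ e^(−t/τ) = 0.0400.
t = −τ ln(0.0400) = 0.7655 × 3.219 = 2.464 yr.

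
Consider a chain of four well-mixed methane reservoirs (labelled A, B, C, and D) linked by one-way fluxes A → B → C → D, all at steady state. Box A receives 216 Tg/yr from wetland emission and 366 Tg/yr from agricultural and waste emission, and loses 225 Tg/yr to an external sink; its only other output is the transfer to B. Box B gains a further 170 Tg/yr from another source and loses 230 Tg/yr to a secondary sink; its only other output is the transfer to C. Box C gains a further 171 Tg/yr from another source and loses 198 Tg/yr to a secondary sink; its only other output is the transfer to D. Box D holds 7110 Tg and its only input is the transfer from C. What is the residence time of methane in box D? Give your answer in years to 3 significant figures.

Box A: F(A→B) = (216 + 366) − 225 = 357.00 Tg/yr.
Box B: F(B→C) = (357.00 + 170) − 230 = 297.00 Tg/yr.
Box C: F(C→D) = (297.00 + 171) − 198 = 270.00 Tg/yr.
Box D throughput = its input = 270.00 Tg/yr; τ = 7110 / 270.00 = 26.33 yr.

26.3 yr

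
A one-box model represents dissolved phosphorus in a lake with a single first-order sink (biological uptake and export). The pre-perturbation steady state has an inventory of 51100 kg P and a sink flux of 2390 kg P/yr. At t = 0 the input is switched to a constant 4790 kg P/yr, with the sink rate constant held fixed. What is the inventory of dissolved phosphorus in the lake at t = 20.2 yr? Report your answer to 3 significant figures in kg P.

82500 kg P

The sink rate constant is k = F₀/M₀ = 2390/51100 = 0.04677 yr⁻¹.
Solving dM/dt = F₁ − kM with M(0) = M₀ gives M(t) = F₁/k + (M₀ − F₁/k)·e^(−kt).
F₁/k = 4790/0.04677 = 102410 kg P; kt = 0.04677 × 20.2 = 0.9448, e^(−kt) = 0.3888.
M(20.2) = 102410 + (51100 − 102410) × 0.3888 = 102410 − 19950 = 82465 kg P.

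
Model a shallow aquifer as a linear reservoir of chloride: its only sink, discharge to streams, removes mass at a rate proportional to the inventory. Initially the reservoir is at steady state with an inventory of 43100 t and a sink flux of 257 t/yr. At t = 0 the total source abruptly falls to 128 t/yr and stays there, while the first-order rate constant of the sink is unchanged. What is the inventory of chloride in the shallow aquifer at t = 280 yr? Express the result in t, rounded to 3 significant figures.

τ = M₀/F₀ = 43100/257 = 167.7 yr; rate constant k = 1/τ.
New steady state M_∞ = F₁/k = F₁·τ = 128 × 167.7 = 21466 t.
M(t) = M_∞ + (M₀ − M_∞)·e^(−t/τ); t/τ = 280/167.7 = 1.670, so e^(−t/τ) = 0.1883.
M(t) = 21466 + 21630 × 0.1883 = 25540 t.

25500 t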